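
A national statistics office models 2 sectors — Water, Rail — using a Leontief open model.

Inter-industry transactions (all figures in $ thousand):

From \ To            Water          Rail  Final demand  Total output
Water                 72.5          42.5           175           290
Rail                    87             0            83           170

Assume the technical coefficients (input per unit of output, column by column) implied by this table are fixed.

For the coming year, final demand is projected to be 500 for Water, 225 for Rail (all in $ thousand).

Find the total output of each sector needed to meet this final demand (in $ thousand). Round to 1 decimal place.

x_1 = 824.1, x_2 = 472.2

Technical coefficients a_ij = z_ij / X_j:
  a_11 = 72.5/290 = 0.25, a_21 = 87/290 = 0.30
  a_12 = 42.5/170 = 0.25, a_22 = 0/170 = 0.00
I − A =
  [   0.75    -0.25]
  [  -0.30     1.00]
det(I−A) = (0.75)(1.00) − (-0.25)(-0.30) = 0.6750
adj(I−A) = [[1.00, 0.25], [0.30, 0.75]]
(I − A)⁻¹ = adj(I−A) / det(I−A) ≈
  [   1.4815     0.3704]
  [   0.4444     1.1111]
x = (I − A)⁻¹ d = adj(I−A)·d / det(I−A), with det(I−A) = 0.6750:
  x_1 = (1.00·500 + 0.25·225) / 0.6750 = 556.25 / 0.6750 ≈ 824.1
  x_2 = (0.30·500 + 0.75·225) / 0.6750 = 318.75 / 0.6750 ≈ 472.2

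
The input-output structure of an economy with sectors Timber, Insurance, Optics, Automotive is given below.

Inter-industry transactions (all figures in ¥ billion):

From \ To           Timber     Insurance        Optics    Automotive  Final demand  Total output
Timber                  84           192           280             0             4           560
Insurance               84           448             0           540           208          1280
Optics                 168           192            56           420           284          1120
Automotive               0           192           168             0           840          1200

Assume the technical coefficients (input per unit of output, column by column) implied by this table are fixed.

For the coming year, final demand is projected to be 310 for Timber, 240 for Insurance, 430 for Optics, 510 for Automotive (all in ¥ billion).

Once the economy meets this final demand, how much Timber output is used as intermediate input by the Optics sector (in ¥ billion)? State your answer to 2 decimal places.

Technical coefficients a_ij = z_ij / X_j:
  a_11 = 84/560 = 0.15, a_21 = 84/560 = 0.15, a_31 = 168/560 = 0.30, a_41 = 0/560 = 0.00
  a_12 = 192/1280 = 0.15, a_22 = 448/1280 = 0.35, a_32 = 192/1280 = 0.15, a_42 = 192/1280 = 0.15
  a_13 = 280/1120 = 0.25, a_23 = 0/1120 = 0.00, a_33 = 56/1120 = 0.05, a_43 = 168/1120 = 0.15
  a_14 = 0/1200 = 0.00, a_24 = 540/1200 = 0.45, a_34 = 420/1200 = 0.35, a_44 = 0/1200 = 0.00
I − A =
  [   0.85    -0.15    -0.25     0.00]
  [  -0.15     0.65     0.00    -0.45]
  [  -0.30    -0.15     0.95    -0.35]
  [   0.00    -0.15    -0.15     1.00]
Compute the cofactors C_ij = (−1)^(i+j)·(3×3 minor ij) of I−A; the adjugate is their transpose:
adj(I−A) = Cᵀ =
  [ 0.509125   0.185250   0.155750   0.137875]
  [ 0.154875   0.687875   0.094875   0.342750]
  [ 0.205125   0.217125   0.472625   0.263125]
  [ 0.054000   0.135750   0.085125   0.449125]
det(I−A) = Σ_j (I−A)_1j·C_1j = (0.85)(0.509125) + (-0.15)(0.154875) + (-0.25)(0.205125) + (0.00)(0.054000) = 0.35824375
(I − A)⁻¹ = adj(I−A) / det(I−A) ≈
  [   1.4212     0.5171     0.4348     0.3849]
  [   0.4323     1.9201     0.2648     0.9568]
  [   0.5726     0.6061     1.3193     0.7345]
  [   0.1507     0.3789     0.2376     1.2537]
First solve x = (I − A)⁻¹ d = adj(I−A)·d / det(I−A); in particular x_3 = (0.205125·310 + 0.217125·240 + 0.472625·430 + 0.263125·510) / 0.35824375 = 453.12125 / 0.35824375 ≈ 1264.8406.
Intermediate flow from 1 to 3: z_13 = a_13 · x_3 = 0.25 × 453.12125 / 0.35824375 = 113.2803125 / 0.35824375 ≈ 316.21.

z_13 = 316.21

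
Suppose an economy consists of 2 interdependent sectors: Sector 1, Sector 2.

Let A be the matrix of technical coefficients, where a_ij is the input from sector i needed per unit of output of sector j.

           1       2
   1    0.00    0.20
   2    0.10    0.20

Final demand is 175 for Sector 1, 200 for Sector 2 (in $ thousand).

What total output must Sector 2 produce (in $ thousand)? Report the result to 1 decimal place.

I − A =
  [   1.00    -0.20]
  [  -0.10     0.80]
det(I−A) = (1.00)(0.80) − (-0.20)(-0.10) = 0.7800
adj(I−A) = [[0.80, 0.20], [0.10, 1.00]]
(I − A)⁻¹ = adj(I−A) / det(I−A) ≈
  [   1.0256     0.2564]
  [   0.1282     1.2821]
x = (I − A)⁻¹ d = adj(I−A)·d / det(I−A), with det(I−A) = 0.7800:
  x_1 = (0.80·175 + 0.20·200) / 0.7800 = 180.00 / 0.7800 ≈ 230.8
  x_2 = (0.10·175 + 1.00·200) / 0.7800 = 217.50 / 0.7800 ≈ 278.8

x_2 = 278.8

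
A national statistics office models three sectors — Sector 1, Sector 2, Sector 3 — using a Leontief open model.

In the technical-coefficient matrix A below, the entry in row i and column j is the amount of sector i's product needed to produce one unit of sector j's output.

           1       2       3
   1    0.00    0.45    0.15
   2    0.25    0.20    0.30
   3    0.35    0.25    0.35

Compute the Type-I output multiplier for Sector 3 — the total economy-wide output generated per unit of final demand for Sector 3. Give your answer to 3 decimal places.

m_3 = 4.684

I − A =
  [   1.00    -0.45    -0.15]
  [  -0.25     0.80    -0.30]
  [  -0.35    -0.25     0.65]
Cofactors of I−A, C_ij = (−1)^(i+j)·(minor ij) (rows/columns in the sector order above):
  C_11 = (0.80)(0.65) − (-0.30)(-0.25) = 0.4450
  C_12 = −[(-0.25)(0.65) − (-0.30)(-0.35)] = 0.2675
  C_13 = (-0.25)(-0.25) − (0.80)(-0.35) = 0.3425
  C_21 = −[(-0.45)(0.65) − (-0.15)(-0.25)] = 0.3300
  C_22 = (1.00)(0.65) − (-0.15)(-0.35) = 0.5975
  C_23 = −[(1.00)(-0.25) − (-0.45)(-0.35)] = 0.4075
  C_31 = (-0.45)(-0.30) − (-0.15)(0.80) = 0.2550
  C_32 = −[(1.00)(-0.30) − (-0.15)(-0.25)] = 0.3375
  C_33 = (1.00)(0.80) − (-0.45)(-0.25) = 0.6875
det(I−A) = Σ_j (I−A)_1j·C_1j = (1.00)(0.4450) + (-0.45)(0.2675) + (-0.15)(0.3425) = 0.27325
adj(I−A) = Cᵀ =
  [ 0.4450   0.3300   0.2550]
  [ 0.2675   0.5975   0.3375]
  [ 0.3425   0.4075   0.6875]
(I − A)⁻¹ = adj(I−A) / det(I−A) ≈
  [   1.6285     1.2077     0.9332]
  [   0.9790     2.1866     1.2351]
  [   1.2534     1.4913     2.5160]
The output multiplier for sector j is the column-j sum of the Leontief inverse (I − A)⁻¹ = adj(I−A) / det(I−A).
Column 3 of adj(I−A): (0.2550, 0.3375, 0.6875); det(I−A) = 0.27325.
m_3 = (0.2550 + 0.3375 + 0.6875) / 0.27325 = 1.28 / 0.27325 ≈ 4.684.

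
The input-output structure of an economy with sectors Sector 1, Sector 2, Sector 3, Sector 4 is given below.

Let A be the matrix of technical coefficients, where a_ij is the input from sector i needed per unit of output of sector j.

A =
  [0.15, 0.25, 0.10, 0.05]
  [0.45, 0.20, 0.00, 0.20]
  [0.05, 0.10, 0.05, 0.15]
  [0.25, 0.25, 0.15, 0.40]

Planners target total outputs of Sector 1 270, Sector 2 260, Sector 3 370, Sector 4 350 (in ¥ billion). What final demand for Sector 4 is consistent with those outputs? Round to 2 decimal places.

I − A =
  [   0.85    -0.25    -0.10    -0.05]
  [  -0.45     0.80     0.00    -0.20]
  [  -0.05    -0.10     0.95    -0.15]
  [  -0.25    -0.25    -0.15     0.60]
d = (I − A) x:
  d_1 = (+0.85)·270 + (-0.25)·260 + (-0.10)·370 + (-0.05)·350 = 110.00
  d_2 = (-0.45)·270 + (+0.80)·260 + (+0.00)·370 + (-0.20)·350 = 16.50
  d_3 = (-0.05)·270 + (-0.10)·260 + (+0.95)·370 + (-0.15)·350 = 259.50
  d_4 = (-0.25)·270 + (-0.25)·260 + (-0.15)·370 + (+0.60)·350 = 22.00

d_4 = 22.00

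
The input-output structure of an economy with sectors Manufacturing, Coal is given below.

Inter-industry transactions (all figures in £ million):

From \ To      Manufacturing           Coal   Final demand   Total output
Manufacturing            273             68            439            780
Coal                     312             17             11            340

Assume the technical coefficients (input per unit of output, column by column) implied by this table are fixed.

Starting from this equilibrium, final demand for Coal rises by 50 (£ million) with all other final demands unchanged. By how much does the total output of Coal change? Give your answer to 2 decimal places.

Technical coefficients a_ij = z_ij / X_j:
  a_11 = 273/780 = 0.35, a_21 = 312/780 = 0.40
  a_12 = 68/340 = 0.20, a_22 = 17/340 = 0.05
I − A =
  [   0.65    -0.20]
  [  -0.40     0.95]
det(I−A) = (0.65)(0.95) − (-0.20)(-0.40) = 0.5375
adj(I−A) = [[0.95, 0.20], [0.40, 0.65]]
(I − A)⁻¹ = adj(I−A) / det(I−A) ≈
  [   1.7674     0.3721]
  [   0.7442     1.2093]
Δx = (I − A)⁻¹ Δd with Δd having +50 in the Coal component and 0 elsewhere.
So Δx_2 = L_22 · (+50), where L_22 = adj(I−A)_22 / det(I−A) = 0.65 / 0.5375.
Δx_2 = 0.65 × (+50) / 0.5375 = 32.50 / 0.5375 ≈ 60.47.

Δx_2 = 60.47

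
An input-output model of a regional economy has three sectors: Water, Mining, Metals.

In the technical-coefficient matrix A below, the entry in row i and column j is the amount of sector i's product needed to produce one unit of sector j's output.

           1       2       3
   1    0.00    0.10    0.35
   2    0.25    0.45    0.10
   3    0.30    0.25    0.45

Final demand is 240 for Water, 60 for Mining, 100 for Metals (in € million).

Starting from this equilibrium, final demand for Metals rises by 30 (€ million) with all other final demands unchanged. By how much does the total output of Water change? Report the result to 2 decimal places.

Δx_1 = 33.54

I − A =
  [   1.00    -0.10    -0.35]
  [  -0.25     0.55    -0.10]
  [  -0.30    -0.25     0.55]
Cofactors of I−A, C_ij = (−1)^(i+j)·(minor ij) (rows/columns in the sector order above):
  C_11 = (0.55)(0.55) − (-0.10)(-0.25) = 0.2775
  C_12 = −[(-0.25)(0.55) − (-0.10)(-0.30)] = 0.1675
  C_13 = (-0.25)(-0.25) − (0.55)(-0.30) = 0.2275
  C_21 = −[(-0.10)(0.55) − (-0.35)(-0.25)] = 0.1425
  C_22 = (1.00)(0.55) − (-0.35)(-0.30) = 0.4450
  C_23 = −[(1.00)(-0.25) − (-0.10)(-0.30)] = 0.2800
  C_31 = (-0.10)(-0.10) − (-0.35)(0.55) = 0.2025
  C_32 = −[(1.00)(-0.10) − (-0.35)(-0.25)] = 0.1875
  C_33 = (1.00)(0.55) − (-0.10)(-0.25) = 0.5250
det(I−A) = Σ_j (I−A)_1j·C_1j = (1.00)(0.2775) + (-0.10)(0.1675) + (-0.35)(0.2275) = 0.181125
adj(I−A) = Cᵀ =
  [ 0.2775   0.1425   0.2025]
  [ 0.1675   0.4450   0.1875]
  [ 0.2275   0.2800   0.5250]
(I − A)⁻¹ = adj(I−A) / det(I−A) ≈
  [   1.5321     0.7867     1.1180]
  [   0.9248     2.4569     1.0352]
  [   1.2560     1.5459     2.8986]
Δx = (I − A)⁻¹ Δd with Δd having +30 in the Metals component and 0 elsewhere.
So Δx_1 = L_13 · (+30), where L_13 = adj(I−A)_13 / det(I−A) = 0.2025 / 0.181125.
Δx_1 = 0.2025 × (+30) / 0.181125 = 6.075 / 0.181125 ≈ 33.54.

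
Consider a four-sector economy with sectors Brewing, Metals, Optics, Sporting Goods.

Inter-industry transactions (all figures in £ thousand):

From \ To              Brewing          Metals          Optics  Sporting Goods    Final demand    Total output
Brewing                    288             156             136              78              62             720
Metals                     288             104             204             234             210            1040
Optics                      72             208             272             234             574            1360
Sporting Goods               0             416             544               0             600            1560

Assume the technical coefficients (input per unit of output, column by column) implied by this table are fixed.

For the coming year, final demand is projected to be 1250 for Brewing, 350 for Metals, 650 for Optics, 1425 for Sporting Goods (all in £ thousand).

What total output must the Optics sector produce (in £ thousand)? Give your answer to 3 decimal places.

Technical coefficients a_ij = z_ij / X_j:
  a_BB = 288/720 = 0.40, a_MB = 288/720 = 0.40, a_OB = 72/720 = 0.10, a_SB = 0/720 = 0.00
  a_BM = 156/1040 = 0.15, a_MM = 104/1040 = 0.10, a_OM = 208/1040 = 0.20, a_SM = 416/1040 = 0.40
  a_BO = 136/1360 = 0.10, a_MO = 204/1360 = 0.15, a_OO = 272/1360 = 0.20, a_SO = 544/1360 = 0.40
  a_BS = 78/1560 = 0.05, a_MS = 234/1560 = 0.15, a_OS = 234/1560 = 0.15, a_SS = 0/1560 = 0.00
I − A =
  [   0.60    -0.15    -0.10    -0.05]
  [  -0.40     0.90    -0.15    -0.15]
  [  -0.10    -0.20     0.80    -0.15]
  [   0.00    -0.40    -0.40     1.00]
Compute the cofactors C_ij = (−1)^(i+j)·(3×3 minor ij) of I−A; the adjugate is their transpose:
adj(I−A) = Cᵀ =
  [ 0.567000   0.157000   0.136500   0.072375]
  [ 0.317000   0.432000   0.174000   0.106750]
  [ 0.188000   0.173000   0.436000   0.100750]
  [ 0.202000   0.242000   0.244000   0.346750]
det(I−A) = Σ_j (I−A)_1j·C_1j = (0.60)(0.567000) + (-0.15)(0.317000) + (-0.10)(0.188000) + (-0.05)(0.202000) = 0.26375
(I − A)⁻¹ = adj(I−A) / det(I−A) ≈
  [   2.1498     0.5953     0.5175     0.2744]
  [   1.2019     1.6379     0.6597     0.4047]
  [   0.7128     0.6559     1.6531     0.3820]
  [   0.7659     0.9175     0.9251     1.3147]
x = (I − A)⁻¹ d = adj(I−A)·d / det(I−A), with det(I−A) = 0.26375:
  x_B = (0.567000·1250 + 0.157000·350 + 0.136500·650 + 0.072375·1425) / 0.26375 = 955.559375 / 0.26375 ≈ 3622.974
  x_M = (0.317000·1250 + 0.432000·350 + 0.174000·650 + 0.106750·1425) / 0.26375 = 812.66875 / 0.26375 ≈ 3081.209
  x_O = (0.188000·1250 + 0.173000·350 + 0.436000·650 + 0.100750·1425) / 0.26375 = 722.51875 / 0.26375 ≈ 2739.408
  x_S = (0.202000·1250 + 0.242000·350 + 0.244000·650 + 0.346750·1425) / 0.26375 = 989.91875 / 0.26375 ≈ 3753.246

x_O = 2739.408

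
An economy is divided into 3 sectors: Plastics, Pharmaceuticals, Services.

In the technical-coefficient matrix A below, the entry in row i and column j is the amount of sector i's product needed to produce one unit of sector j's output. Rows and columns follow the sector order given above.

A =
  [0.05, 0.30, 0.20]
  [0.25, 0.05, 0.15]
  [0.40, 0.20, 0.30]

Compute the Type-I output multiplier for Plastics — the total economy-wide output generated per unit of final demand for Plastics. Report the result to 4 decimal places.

m_1 = 2.9099

I − A =
  [   0.95    -0.30    -0.20]
  [  -0.25     0.95    -0.15]
  [  -0.40    -0.20     0.70]
Cofactors of I−A, C_ij = (−1)^(i+j)·(minor ij) (rows/columns in the sector order above):
  C_11 = (0.95)(0.70) − (-0.15)(-0.20) = 0.6350
  C_12 = −[(-0.25)(0.70) − (-0.15)(-0.40)] = 0.2350
  C_13 = (-0.25)(-0.20) − (0.95)(-0.40) = 0.4300
  C_21 = −[(-0.30)(0.70) − (-0.20)(-0.20)] = 0.2500
  C_22 = (0.95)(0.70) − (-0.20)(-0.40) = 0.5850
  C_23 = −[(0.95)(-0.20) − (-0.30)(-0.40)] = 0.3100
  C_31 = (-0.30)(-0.15) − (-0.20)(0.95) = 0.2350
  C_32 = −[(0.95)(-0.15) − (-0.20)(-0.25)] = 0.1925
  C_33 = (0.95)(0.95) − (-0.30)(-0.25) = 0.8275
det(I−A) = Σ_j (I−A)_1j·C_1j = (0.95)(0.6350) + (-0.30)(0.2350) + (-0.20)(0.4300) = 0.44675
adj(I−A) = Cᵀ =
  [ 0.6350   0.2500   0.2350]
  [ 0.2350   0.5850   0.1925]
  [ 0.4300   0.3100   0.8275]
(I − A)⁻¹ = adj(I−A) / det(I−A) ≈
  [   1.42138     0.55960     0.52602]
  [   0.52602     1.30946     0.43089]
  [   0.96251     0.69390     1.85227]
The output multiplier for sector j is the column-j sum of the Leontief inverse (I − A)⁻¹ = adj(I−A) / det(I−A).
Column 1 of adj(I−A): (0.6350, 0.2350, 0.4300); det(I−A) = 0.44675.
m_1 = (0.6350 + 0.2350 + 0.4300) / 0.44675 = 1.30 / 0.44675 ≈ 2.9099.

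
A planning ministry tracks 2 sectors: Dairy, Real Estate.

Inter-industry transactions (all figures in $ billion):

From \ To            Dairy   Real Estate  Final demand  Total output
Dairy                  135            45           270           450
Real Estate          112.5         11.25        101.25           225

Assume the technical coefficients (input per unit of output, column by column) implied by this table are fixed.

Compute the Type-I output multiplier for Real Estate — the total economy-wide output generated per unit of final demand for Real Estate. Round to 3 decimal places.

m_R = 1.463

Technical coefficients a_ij = z_ij / X_j:
  a_DD = 135/450 = 0.30, a_RD = 112.5/450 = 0.25
  a_DR = 45/225 = 0.20, a_RR = 11.25/225 = 0.05
I − A =
  [   0.70    -0.20]
  [  -0.25     0.95]
det(I−A) = (0.70)(0.95) − (-0.20)(-0.25) = 0.6150
adj(I−A) = [[0.95, 0.20], [0.25, 0.70]]
(I − A)⁻¹ = adj(I−A) / det(I−A) ≈
  [   1.5447     0.3252]
  [   0.4065     1.1382]
The output multiplier for sector j is the column-j sum of the Leontief inverse (I − A)⁻¹ = adj(I−A) / det(I−A).
Column R of adj(I−A): (0.20, 0.70); det(I−A) = 0.6150.
m_R = (0.20 + 0.70) / 0.6150 = 0.90 / 0.6150 ≈ 1.463.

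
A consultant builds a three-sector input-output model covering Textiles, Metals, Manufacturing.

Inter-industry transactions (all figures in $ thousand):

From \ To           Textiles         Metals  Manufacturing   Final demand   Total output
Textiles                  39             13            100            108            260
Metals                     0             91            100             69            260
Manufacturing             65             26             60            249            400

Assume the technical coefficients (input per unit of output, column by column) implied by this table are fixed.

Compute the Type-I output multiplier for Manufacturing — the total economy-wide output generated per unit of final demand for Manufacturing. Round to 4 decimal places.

Technical coefficients a_ij = z_ij / X_j:
  a_11 = 39/260 = 0.15, a_21 = 0/260 = 0.00, a_31 = 65/260 = 0.25
  a_12 = 13/260 = 0.05, a_22 = 91/260 = 0.35, a_32 = 26/260 = 0.10
  a_13 = 100/400 = 0.25, a_23 = 100/400 = 0.25, a_33 = 60/400 = 0.15
I − A =
  [   0.85    -0.05    -0.25]
  [   0.00     0.65    -0.25]
  [  -0.25    -0.10     0.85]
Cofactors of I−A, C_ij = (−1)^(i+j)·(minor ij) (rows/columns in the sector order above):
  C_11 = (0.65)(0.85) − (-0.25)(-0.10) = 0.5275
  C_12 = −[(0.00)(0.85) − (-0.25)(-0.25)] = 0.0625
  C_13 = (0.00)(-0.10) − (0.65)(-0.25) = 0.1625
  C_21 = −[(-0.05)(0.85) − (-0.25)(-0.10)] = 0.0675
  C_22 = (0.85)(0.85) − (-0.25)(-0.25) = 0.6600
  C_23 = −[(0.85)(-0.10) − (-0.05)(-0.25)] = 0.0975
  C_31 = (-0.05)(-0.25) − (-0.25)(0.65) = 0.1750
  C_32 = −[(0.85)(-0.25) − (-0.25)(0.00)] = 0.2125
  C_33 = (0.85)(0.65) − (-0.05)(0.00) = 0.5525
det(I−A) = Σ_j (I−A)_1j·C_1j = (0.85)(0.5275) + (-0.05)(0.0625) + (-0.25)(0.1625) = 0.404625
adj(I−A) = Cᵀ =
  [ 0.5275   0.0675   0.1750]
  [ 0.0625   0.6600   0.2125]
  [ 0.1625   0.0975   0.5525]
(I − A)⁻¹ = adj(I−A) / det(I−A) ≈
  [   1.30368     0.16682     0.43250]
  [   0.15446     1.63114     0.52518]
  [   0.40161     0.24096     1.36546]
The output multiplier for sector j is the column-j sum of the Leontief inverse (I − A)⁻¹ = adj(I−A) / det(I−A).
Column 3 of adj(I−A): (0.1750, 0.2125, 0.5525); det(I−A) = 0.404625.
m_3 = (0.1750 + 0.2125 + 0.5525) / 0.404625 = 0.94 / 0.404625 ≈ 2.3231.

m_3 = 2.3231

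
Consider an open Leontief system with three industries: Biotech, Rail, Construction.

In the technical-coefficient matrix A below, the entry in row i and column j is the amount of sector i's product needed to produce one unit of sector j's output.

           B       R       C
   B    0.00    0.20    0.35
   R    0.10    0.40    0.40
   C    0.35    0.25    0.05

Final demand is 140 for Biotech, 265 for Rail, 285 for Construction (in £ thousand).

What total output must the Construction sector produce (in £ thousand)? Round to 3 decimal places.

x_C = 830.521

I − A =
  [   1.00    -0.20    -0.35]
  [  -0.10     0.60    -0.40]
  [  -0.35    -0.25     0.95]
Cofactors of I−A, C_ij = (−1)^(i+j)·(minor ij) (rows/columns in the sector order above):
  C_11 = (0.60)(0.95) − (-0.40)(-0.25) = 0.4700
  C_12 = −[(-0.10)(0.95) − (-0.40)(-0.35)] = 0.2350
  C_13 = (-0.10)(-0.25) − (0.60)(-0.35) = 0.2350
  C_21 = −[(-0.20)(0.95) − (-0.35)(-0.25)] = 0.2775
  C_22 = (1.00)(0.95) − (-0.35)(-0.35) = 0.8275
  C_23 = −[(1.00)(-0.25) − (-0.20)(-0.35)] = 0.3200
  C_31 = (-0.20)(-0.40) − (-0.35)(0.60) = 0.2900
  C_32 = −[(1.00)(-0.40) − (-0.35)(-0.10)] = 0.4350
  C_33 = (1.00)(0.60) − (-0.20)(-0.10) = 0.5800
det(I−A) = Σ_j (I−A)_1j·C_1j = (1.00)(0.4700) + (-0.20)(0.2350) + (-0.35)(0.2350) = 0.34075
adj(I−A) = Cᵀ =
  [ 0.4700   0.2775   0.2900]
  [ 0.2350   0.8275   0.4350]
  [ 0.2350   0.3200   0.5800]
(I − A)⁻¹ = adj(I−A) / det(I−A) ≈
  [   1.3793     0.8144     0.8511]
  [   0.6897     2.4285     1.2766]
  [   0.6897     0.9391     1.7021]
x = (I − A)⁻¹ d = adj(I−A)·d / det(I−A), with det(I−A) = 0.34075:
  x_B = (0.4700·140 + 0.2775·265 + 0.2900·285) / 0.34075 = 221.9875 / 0.34075 ≈ 651.467
  x_R = (0.2350·140 + 0.8275·265 + 0.4350·285) / 0.34075 = 376.1625 / 0.34075 ≈ 1103.925
  x_C = (0.2350·140 + 0.3200·265 + 0.5800·285) / 0.34075 = 283.00 / 0.34075 ≈ 830.521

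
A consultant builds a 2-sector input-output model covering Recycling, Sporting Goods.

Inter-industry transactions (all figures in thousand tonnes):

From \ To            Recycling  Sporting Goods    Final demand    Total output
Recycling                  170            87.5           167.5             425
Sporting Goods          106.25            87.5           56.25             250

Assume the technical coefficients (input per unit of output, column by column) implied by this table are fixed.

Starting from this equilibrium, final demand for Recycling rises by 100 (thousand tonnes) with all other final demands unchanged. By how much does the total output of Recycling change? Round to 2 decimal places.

Technical coefficients a_ij = z_ij / X_j:
  a_11 = 170/425 = 0.40, a_21 = 106.25/425 = 0.25
  a_12 = 87.5/250 = 0.35, a_22 = 87.5/250 = 0.35
I − A =
  [   0.60    -0.35]
  [  -0.25     0.65]
det(I−A) = (0.60)(0.65) − (-0.35)(-0.25) = 0.3025
adj(I−A) = [[0.65, 0.35], [0.25, 0.60]]
(I − A)⁻¹ = adj(I−A) / det(I−A) ≈
  [   2.1488     1.1570]
  [   0.8264     1.9835]
Δx = (I − A)⁻¹ Δd with Δd having +100 in the Recycling component and 0 elsewhere.
So Δx_1 = L_11 · (+100), where L_11 = adj(I−A)_11 / det(I−A) = 0.65 / 0.3025.
Δx_1 = 0.65 × (+100) / 0.3025 = 65.00 / 0.3025 ≈ 214.88.

Δx_1 = 214.88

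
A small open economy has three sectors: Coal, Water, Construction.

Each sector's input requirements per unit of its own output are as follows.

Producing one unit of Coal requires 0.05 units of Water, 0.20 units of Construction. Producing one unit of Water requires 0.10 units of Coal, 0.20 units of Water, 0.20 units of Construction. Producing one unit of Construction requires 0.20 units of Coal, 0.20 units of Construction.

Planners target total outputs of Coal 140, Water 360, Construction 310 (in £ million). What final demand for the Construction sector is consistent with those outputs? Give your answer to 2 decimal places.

I − A =
  [   1.00    -0.10    -0.20]
  [  -0.05     0.80     0.00]
  [  -0.20    -0.20     0.80]
d = (I − A) x:
  d_1 = (+1.00)·140 + (-0.10)·360 + (-0.20)·310 = 42.00
  d_2 = (-0.05)·140 + (+0.80)·360 + (+0.00)·310 = 281.00
  d_3 = (-0.20)·140 + (-0.20)·360 + (+0.80)·310 = 148.00

d_3 = 148.00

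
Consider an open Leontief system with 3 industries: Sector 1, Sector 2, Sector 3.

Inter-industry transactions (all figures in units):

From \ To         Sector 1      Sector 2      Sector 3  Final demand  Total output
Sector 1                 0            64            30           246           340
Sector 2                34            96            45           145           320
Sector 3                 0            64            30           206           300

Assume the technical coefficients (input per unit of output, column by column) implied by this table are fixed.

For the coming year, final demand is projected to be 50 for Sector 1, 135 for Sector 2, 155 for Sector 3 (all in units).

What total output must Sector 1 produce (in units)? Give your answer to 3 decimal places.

x_1 = 125.000

Technical coefficients a_ij = z_ij / X_j:
  a_11 = 0/340 = 0.00, a_21 = 34/340 = 0.10, a_31 = 0/340 = 0.00
  a_12 = 64/320 = 0.20, a_22 = 96/320 = 0.30, a_32 = 64/320 = 0.20
  a_13 = 30/300 = 0.10, a_23 = 45/300 = 0.15, a_33 = 30/300 = 0.10
I − A =
  [   1.00    -0.20    -0.10]
  [  -0.10     0.70    -0.15]
  [   0.00    -0.20     0.90]
Cofactors of I−A, C_ij = (−1)^(i+j)·(minor ij) (rows/columns in the sector order above):
  C_11 = (0.70)(0.90) − (-0.15)(-0.20) = 0.6000
  C_12 = −[(-0.10)(0.90) − (-0.15)(0.00)] = 0.0900
  C_13 = (-0.10)(-0.20) − (0.70)(0.00) = 0.0200
  C_21 = −[(-0.20)(0.90) − (-0.10)(-0.20)] = 0.2000
  C_22 = (1.00)(0.90) − (-0.10)(0.00) = 0.9000
  C_23 = −[(1.00)(-0.20) − (-0.20)(0.00)] = 0.2000
  C_31 = (-0.20)(-0.15) − (-0.10)(0.70) = 0.1000
  C_32 = −[(1.00)(-0.15) − (-0.10)(-0.10)] = 0.1600
  C_33 = (1.00)(0.70) − (-0.20)(-0.10) = 0.6800
det(I−A) = Σ_j (I−A)_1j·C_1j = (1.00)(0.6000) + (-0.20)(0.0900) + (-0.10)(0.0200) = 0.5800
adj(I−A) = Cᵀ =
  [ 0.6000   0.2000   0.1000]
  [ 0.0900   0.9000   0.1600]
  [ 0.0200   0.2000   0.6800]
(I − A)⁻¹ = adj(I−A) / det(I−A) ≈
  [   1.0345     0.3448     0.1724]
  [   0.1552     1.5517     0.2759]
  [   0.0345     0.3448     1.1724]
x = (I − A)⁻¹ d = adj(I−A)·d / det(I−A), with det(I−A) = 0.5800:
  x_1 = (0.6000·50 + 0.2000·135 + 0.1000·155) / 0.5800 = 72.50 / 0.5800 = 125.000
  x_2 = (0.0900·50 + 0.9000·135 + 0.1600·155) / 0.5800 = 150.80 / 0.5800 = 260.000
  x_3 = (0.0200·50 + 0.2000·135 + 0.6800·155) / 0.5800 = 133.40 / 0.5800 = 230.000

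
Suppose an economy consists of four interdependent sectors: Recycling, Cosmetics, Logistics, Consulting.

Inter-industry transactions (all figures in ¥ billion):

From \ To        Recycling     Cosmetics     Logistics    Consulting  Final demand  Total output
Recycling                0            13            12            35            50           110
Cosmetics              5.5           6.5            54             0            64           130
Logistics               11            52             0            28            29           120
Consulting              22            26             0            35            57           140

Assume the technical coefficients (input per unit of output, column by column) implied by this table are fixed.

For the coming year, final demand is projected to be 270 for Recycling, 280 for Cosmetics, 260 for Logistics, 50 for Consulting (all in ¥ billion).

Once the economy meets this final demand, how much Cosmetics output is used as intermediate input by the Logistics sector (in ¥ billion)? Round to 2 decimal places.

Technical coefficients a_ij = z_ij / X_j:
  a_11 = 0/110 = 0.00, a_21 = 5.5/110 = 0.05, a_31 = 11/110 = 0.10, a_41 = 22/110 = 0.20
  a_12 = 13/130 = 0.10, a_22 = 6.5/130 = 0.05, a_32 = 52/130 = 0.40, a_42 = 26/130 = 0.20
  a_13 = 12/120 = 0.10, a_23 = 54/120 = 0.45, a_33 = 0/120 = 0.00, a_43 = 0/120 = 0.00
  a_14 = 35/140 = 0.25, a_24 = 0/140 = 0.00, a_34 = 28/140 = 0.20, a_44 = 35/140 = 0.25
I − A =
  [   1.00    -0.10    -0.10    -0.25]
  [  -0.05     0.95    -0.45     0.00]
  [  -0.10    -0.40     1.00    -0.20]
  [  -0.20    -0.20     0.00     0.75]
Compute the cofactors C_ij = (−1)^(i+j)·(3×3 minor ij) of I−A; the adjugate is their transpose:
adj(I−A) = Cᵀ =
  [ 0.55950   0.15900   0.12750   0.22050]
  [ 0.08925   0.68850   0.31875   0.11475]
  [ 0.12625   0.33650   0.65875   0.21775]
  [ 0.17300   0.22600   0.11900   0.74900]
det(I−A) = Σ_j (I−A)_1j·C_1j = (1.00)(0.55950) + (-0.10)(0.08925) + (-0.10)(0.12625) + (-0.25)(0.17300) = 0.4947
(I − A)⁻¹ = adj(I−A) / det(I−A) ≈
  [   1.1310     0.3214     0.2577     0.4457]
  [   0.1804     1.3918     0.6443     0.2320]
  [   0.2552     0.6802     1.3316     0.4402]
  [   0.3497     0.4568     0.2405     1.5140]
First solve x = (I − A)⁻¹ d = adj(I−A)·d / det(I−A); in particular x_3 = (0.12625·270 + 0.33650·280 + 0.65875·260 + 0.21775·50) / 0.4947 = 310.47 / 0.4947 ≈ 627.5925.
Intermediate flow from 2 to 3: z_23 = a_23 · x_3 = 0.45 × 310.47 / 0.4947 = 139.7115 / 0.4947 ≈ 282.42.

z_23 = 282.42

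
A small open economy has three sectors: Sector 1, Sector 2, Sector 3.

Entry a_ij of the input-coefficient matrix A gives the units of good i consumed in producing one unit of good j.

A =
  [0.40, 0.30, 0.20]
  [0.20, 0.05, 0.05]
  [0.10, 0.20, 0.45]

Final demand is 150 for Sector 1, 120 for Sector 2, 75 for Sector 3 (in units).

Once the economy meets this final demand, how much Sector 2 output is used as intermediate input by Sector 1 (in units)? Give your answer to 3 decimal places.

z_21 = 95.000

I − A =
  [   0.60    -0.30    -0.20]
  [  -0.20     0.95    -0.05]
  [  -0.10    -0.20     0.55]
Cofactors of I−A, C_ij = (−1)^(i+j)·(minor ij) (rows/columns in the sector order above):
  C_11 = (0.95)(0.55) − (-0.05)(-0.20) = 0.5125
  C_12 = −[(-0.20)(0.55) − (-0.05)(-0.10)] = 0.1150
  C_13 = (-0.20)(-0.20) − (0.95)(-0.10) = 0.1350
  C_21 = −[(-0.30)(0.55) − (-0.20)(-0.20)] = 0.2050
  C_22 = (0.60)(0.55) − (-0.20)(-0.10) = 0.3100
  C_23 = −[(0.60)(-0.20) − (-0.30)(-0.10)] = 0.1500
  C_31 = (-0.30)(-0.05) − (-0.20)(0.95) = 0.2050
  C_32 = −[(0.60)(-0.05) − (-0.20)(-0.20)] = 0.0700
  C_33 = (0.60)(0.95) − (-0.30)(-0.20) = 0.5100
det(I−A) = Σ_j (I−A)_1j·C_1j = (0.60)(0.5125) + (-0.30)(0.1150) + (-0.20)(0.1350) = 0.2460
adj(I−A) = Cᵀ =
  [ 0.5125   0.2050   0.2050]
  [ 0.1150   0.3100   0.0700]
  [ 0.1350   0.1500   0.5100]
(I − A)⁻¹ = adj(I−A) / det(I−A) ≈
  [   2.0833     0.8333     0.8333]
  [   0.4675     1.2602     0.2846]
  [   0.5488     0.6098     2.0732]
First solve x = (I − A)⁻¹ d = adj(I−A)·d / det(I−A); in particular x_1 = (0.5125·150 + 0.2050·120 + 0.2050·75) / 0.2460 = 116.85 / 0.2460 = 475.00000.
Intermediate flow from 2 to 1: z_21 = a_21 · x_1 = 0.20 × 116.85 / 0.2460 = 23.37 / 0.2460 = 95.000.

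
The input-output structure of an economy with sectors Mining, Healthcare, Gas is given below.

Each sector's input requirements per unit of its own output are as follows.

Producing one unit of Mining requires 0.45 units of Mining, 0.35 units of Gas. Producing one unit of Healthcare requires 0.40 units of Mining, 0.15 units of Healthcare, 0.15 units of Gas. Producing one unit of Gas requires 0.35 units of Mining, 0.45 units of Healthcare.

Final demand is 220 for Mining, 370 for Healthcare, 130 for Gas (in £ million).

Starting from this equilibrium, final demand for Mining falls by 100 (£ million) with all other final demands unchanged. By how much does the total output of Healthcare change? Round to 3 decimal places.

I − A =
  [   0.55    -0.40    -0.35]
  [   0.00     0.85    -0.45]
  [  -0.35    -0.15     1.00]
Cofactors of I−A, C_ij = (−1)^(i+j)·(minor ij) (rows/columns in the sector order above):
  C_11 = (0.85)(1.00) − (-0.45)(-0.15) = 0.7825
  C_12 = −[(0.00)(1.00) − (-0.45)(-0.35)] = 0.1575
  C_13 = (0.00)(-0.15) − (0.85)(-0.35) = 0.2975
  C_21 = −[(-0.40)(1.00) − (-0.35)(-0.15)] = 0.4525
  C_22 = (0.55)(1.00) − (-0.35)(-0.35) = 0.4275
  C_23 = −[(0.55)(-0.15) − (-0.40)(-0.35)] = 0.2225
  C_31 = (-0.40)(-0.45) − (-0.35)(0.85) = 0.4775
  C_32 = −[(0.55)(-0.45) − (-0.35)(0.00)] = 0.2475
  C_33 = (0.55)(0.85) − (-0.40)(0.00) = 0.4675
det(I−A) = Σ_j (I−A)_1j·C_1j = (0.55)(0.7825) + (-0.40)(0.1575) + (-0.35)(0.2975) = 0.26325
adj(I−A) = Cᵀ =
  [ 0.7825   0.4525   0.4775]
  [ 0.1575   0.4275   0.2475]
  [ 0.2975   0.2225   0.4675]
(I − A)⁻¹ = adj(I−A) / det(I−A) ≈
  [   2.9725     1.7189     1.8139]
  [   0.5983     1.6239     0.9402]
  [   1.1301     0.8452     1.7759]
Δx = (I − A)⁻¹ Δd with Δd having -100 in the Mining component and 0 elsewhere.
So Δx_H = L_HM · (-100), where L_HM = adj(I−A)_HM / det(I−A) = 0.1575 / 0.26325.
Δx_H = 0.1575 × (-100) / 0.26325 = -15.75 / 0.26325 ≈ -59.829.

Δx_H = -59.829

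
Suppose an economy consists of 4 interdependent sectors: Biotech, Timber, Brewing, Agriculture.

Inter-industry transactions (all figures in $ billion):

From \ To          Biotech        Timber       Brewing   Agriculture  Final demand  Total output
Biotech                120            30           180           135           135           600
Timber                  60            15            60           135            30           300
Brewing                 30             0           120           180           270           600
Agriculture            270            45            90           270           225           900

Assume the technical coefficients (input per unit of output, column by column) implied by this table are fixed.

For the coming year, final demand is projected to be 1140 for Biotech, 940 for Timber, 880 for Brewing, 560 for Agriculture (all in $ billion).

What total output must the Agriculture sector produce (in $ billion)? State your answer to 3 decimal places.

x_4 = 3856.818

Technical coefficients a_ij = z_ij / X_j:
  a_11 = 120/600 = 0.20, a_21 = 60/600 = 0.10, a_31 = 30/600 = 0.05, a_41 = 270/600 = 0.45
  a_12 = 30/300 = 0.10, a_22 = 15/300 = 0.05, a_32 = 0/300 = 0.00, a_42 = 45/300 = 0.15
  a_13 = 180/600 = 0.30, a_23 = 60/600 = 0.10, a_33 = 120/600 = 0.20, a_43 = 90/600 = 0.15
  a_14 = 135/900 = 0.15, a_24 = 135/900 = 0.15, a_34 = 180/900 = 0.20, a_44 = 270/900 = 0.30
I − A =
  [   0.80    -0.10    -0.30    -0.15]
  [  -0.10     0.95    -0.10    -0.15]
  [  -0.05     0.00     0.80    -0.20]
  [  -0.45    -0.15    -0.15     0.70]
Compute the cofactors C_ij = (−1)^(i+j)·(3×3 minor ij) of I−A; the adjugate is their transpose:
adj(I−A) = Cᵀ =
  [ 0.482500   0.080000   0.225625   0.185000]
  [ 0.120625   0.331375   0.110750   0.128500]
  [ 0.120625   0.037625   0.433875   0.157875]
  [ 0.361875   0.130500   0.261750   0.585250]
det(I−A) = Σ_j (I−A)_1j·C_1j = (0.80)(0.482500) + (-0.10)(0.120625) + (-0.30)(0.120625) + (-0.15)(0.361875) = 0.28346875
(I − A)⁻¹ = adj(I−A) / det(I−A) ≈
  [   1.7021     0.2822     0.7959     0.6526]
  [   0.4255     1.1690     0.3907     0.4533]
  [   0.4255     0.1327     1.5306     0.5569]
  [   1.2766     0.4604     0.9234     2.0646]
x = (I − A)⁻¹ d = adj(I−A)·d / det(I−A), with det(I−A) = 0.28346875:
  x_1 = (0.482500·1140 + 0.080000·940 + 0.225625·880 + 0.185000·560) / 0.28346875 = 927.40 / 0.28346875 ≈ 3271.613
  x_2 = (0.120625·1140 + 0.331375·940 + 0.110750·880 + 0.128500·560) / 0.28346875 = 618.425 / 0.28346875 ≈ 2181.634
  x_3 = (0.120625·1140 + 0.037625·940 + 0.433875·880 + 0.157875·560) / 0.28346875 = 643.10 / 0.28346875 ≈ 2268.680
  x_4 = (0.361875·1140 + 0.130500·940 + 0.261750·880 + 0.585250·560) / 0.28346875 = 1093.2875 / 0.28346875 ≈ 3856.818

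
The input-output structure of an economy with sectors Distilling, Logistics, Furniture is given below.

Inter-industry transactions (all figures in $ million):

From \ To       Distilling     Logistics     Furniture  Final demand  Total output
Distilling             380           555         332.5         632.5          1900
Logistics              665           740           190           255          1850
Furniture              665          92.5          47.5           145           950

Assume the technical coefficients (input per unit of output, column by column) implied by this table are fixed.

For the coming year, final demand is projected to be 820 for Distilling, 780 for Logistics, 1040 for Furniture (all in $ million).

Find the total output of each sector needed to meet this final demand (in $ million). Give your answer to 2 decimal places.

Technical coefficients a_ij = z_ij / X_j:
  a_DD = 380/1900 = 0.20, a_LD = 665/1900 = 0.35, a_FD = 665/1900 = 0.35
  a_DL = 555/1850 = 0.30, a_LL = 740/1850 = 0.40, a_FL = 92.5/1850 = 0.05
  a_DF = 332.5/950 = 0.35, a_LF = 190/950 = 0.20, a_FF = 47.5/950 = 0.05
I − A =
  [   0.80    -0.30    -0.35]
  [  -0.35     0.60    -0.20]
  [  -0.35    -0.05     0.95]
Cofactors of I−A, C_ij = (−1)^(i+j)·(minor ij) (rows/columns in the sector order above):
  C_11 = (0.60)(0.95) − (-0.20)(-0.05) = 0.5600
  C_12 = −[(-0.35)(0.95) − (-0.20)(-0.35)] = 0.4025
  C_13 = (-0.35)(-0.05) − (0.60)(-0.35) = 0.2275
  C_21 = −[(-0.30)(0.95) − (-0.35)(-0.05)] = 0.3025
  C_22 = (0.80)(0.95) − (-0.35)(-0.35) = 0.6375
  C_23 = −[(0.80)(-0.05) − (-0.30)(-0.35)] = 0.1450
  C_31 = (-0.30)(-0.20) − (-0.35)(0.60) = 0.2700
  C_32 = −[(0.80)(-0.20) − (-0.35)(-0.35)] = 0.2825
  C_33 = (0.80)(0.60) − (-0.30)(-0.35) = 0.3750
det(I−A) = Σ_j (I−A)_1j·C_1j = (0.80)(0.5600) + (-0.30)(0.4025) + (-0.35)(0.2275) = 0.247625
adj(I−A) = Cᵀ =
  [ 0.5600   0.3025   0.2700]
  [ 0.4025   0.6375   0.2825]
  [ 0.2275   0.1450   0.3750]
(I − A)⁻¹ = adj(I−A) / det(I−A) ≈
  [   2.2615     1.2216     1.0904]
  [   1.6254     2.5745     1.1408]
  [   0.9187     0.5856     1.5144]
x = (I − A)⁻¹ d = adj(I−A)·d / det(I−A), with det(I−A) = 0.247625:
  x_D = (0.5600·820 + 0.3025·780 + 0.2700·1040) / 0.247625 = 975.95 / 0.247625 ≈ 3941.24
  x_L = (0.4025·820 + 0.6375·780 + 0.2825·1040) / 0.247625 = 1121.10 / 0.247625 ≈ 4527.41
  x_F = (0.2275·820 + 0.1450·780 + 0.3750·1040) / 0.247625 = 689.65 / 0.247625 ≈ 2785.06

x_D = 3941.24, x_L = 4527.41, x_F = 2785.06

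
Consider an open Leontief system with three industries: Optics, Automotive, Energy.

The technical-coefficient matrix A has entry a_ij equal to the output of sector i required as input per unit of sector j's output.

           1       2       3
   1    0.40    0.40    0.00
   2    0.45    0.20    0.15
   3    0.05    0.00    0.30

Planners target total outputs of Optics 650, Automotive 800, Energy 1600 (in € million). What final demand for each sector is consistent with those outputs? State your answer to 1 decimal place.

d_1 = 70.0, d_2 = 107.5, d_3 = 1087.5

I − A =
  [   0.60    -0.40     0.00]
  [  -0.45     0.80    -0.15]
  [  -0.05     0.00     0.70]
d = (I − A) x:
  d_1 = (+0.60)·650 + (-0.40)·800 + (+0.00)·1600 = 70.0
  d_2 = (-0.45)·650 + (+0.80)·800 + (-0.15)·1600 = 107.5
  d_3 = (-0.05)·650 + (+0.00)·800 + (+0.70)·1600 = 1087.5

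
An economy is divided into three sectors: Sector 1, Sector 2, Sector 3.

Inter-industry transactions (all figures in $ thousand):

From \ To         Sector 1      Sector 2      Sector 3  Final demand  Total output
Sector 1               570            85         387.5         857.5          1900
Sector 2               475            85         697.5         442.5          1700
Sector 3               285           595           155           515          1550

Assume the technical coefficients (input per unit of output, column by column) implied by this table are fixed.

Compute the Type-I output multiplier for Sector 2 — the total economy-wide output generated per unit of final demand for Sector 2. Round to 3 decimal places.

m_2 = 2.349

Technical coefficients a_ij = z_ij / X_j:
  a_11 = 570/1900 = 0.30, a_21 = 475/1900 = 0.25, a_31 = 285/1900 = 0.15
  a_12 = 85/1700 = 0.05, a_22 = 85/1700 = 0.05, a_32 = 595/1700 = 0.35
  a_13 = 387.5/1550 = 0.25, a_23 = 697.5/1550 = 0.45, a_33 = 155/1550 = 0.10
I − A =
  [   0.70    -0.05    -0.25]
  [  -0.25     0.95    -0.45]
  [  -0.15    -0.35     0.90]
Cofactors of I−A, C_ij = (−1)^(i+j)·(minor ij) (rows/columns in the sector order above):
  C_11 = (0.95)(0.90) − (-0.45)(-0.35) = 0.6975
  C_12 = −[(-0.25)(0.90) − (-0.45)(-0.15)] = 0.2925
  C_13 = (-0.25)(-0.35) − (0.95)(-0.15) = 0.2300
  C_21 = −[(-0.05)(0.90) − (-0.25)(-0.35)] = 0.1325
  C_22 = (0.70)(0.90) − (-0.25)(-0.15) = 0.5925
  C_23 = −[(0.70)(-0.35) − (-0.05)(-0.15)] = 0.2525
  C_31 = (-0.05)(-0.45) − (-0.25)(0.95) = 0.2600
  C_32 = −[(0.70)(-0.45) − (-0.25)(-0.25)] = 0.3775
  C_33 = (0.70)(0.95) − (-0.05)(-0.25) = 0.6525
det(I−A) = Σ_j (I−A)_1j·C_1j = (0.70)(0.6975) + (-0.05)(0.2925) + (-0.25)(0.2300) = 0.416125
adj(I−A) = Cᵀ =
  [ 0.6975   0.1325   0.2600]
  [ 0.2925   0.5925   0.3775]
  [ 0.2300   0.2525   0.6525]
(I − A)⁻¹ = adj(I−A) / det(I−A) ≈
  [   1.6762     0.3184     0.6248]
  [   0.7029     1.4239     0.9072]
  [   0.5527     0.6068     1.5680]
The output multiplier for sector j is the column-j sum of the Leontief inverse (I − A)⁻¹ = adj(I−A) / det(I−A).
Column 2 of adj(I−A): (0.1325, 0.5925, 0.2525); det(I−A) = 0.416125.
m_2 = (0.1325 + 0.5925 + 0.2525) / 0.416125 = 0.9775 / 0.416125 ≈ 2.349.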